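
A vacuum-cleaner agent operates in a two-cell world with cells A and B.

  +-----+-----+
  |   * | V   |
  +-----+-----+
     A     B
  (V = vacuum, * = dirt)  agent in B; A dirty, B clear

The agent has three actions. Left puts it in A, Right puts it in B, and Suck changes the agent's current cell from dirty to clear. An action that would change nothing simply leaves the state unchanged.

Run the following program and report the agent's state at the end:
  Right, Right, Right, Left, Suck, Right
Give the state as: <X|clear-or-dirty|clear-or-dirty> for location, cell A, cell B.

<B|clear|clear>

1) do Right; now <B|dirty|clear>
2) do Right; now <B|dirty|clear>
3) do Right; now <B|dirty|clear>
4) do Left; now <A|dirty|clear>
5) do Suck; now <A|clear|clear>
6) do Right; now <B|clear|clear>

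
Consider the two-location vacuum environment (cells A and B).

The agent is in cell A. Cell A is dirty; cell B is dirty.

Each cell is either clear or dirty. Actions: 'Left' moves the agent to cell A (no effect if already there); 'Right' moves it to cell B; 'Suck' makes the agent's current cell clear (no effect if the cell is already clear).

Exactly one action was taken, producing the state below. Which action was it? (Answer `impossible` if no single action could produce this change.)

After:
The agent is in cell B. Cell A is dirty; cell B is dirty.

try  Left: <A|dirty|dirty>
try Right: <B|dirty|dirty>  ← match
try  Suck: <A|clear|dirty>

Right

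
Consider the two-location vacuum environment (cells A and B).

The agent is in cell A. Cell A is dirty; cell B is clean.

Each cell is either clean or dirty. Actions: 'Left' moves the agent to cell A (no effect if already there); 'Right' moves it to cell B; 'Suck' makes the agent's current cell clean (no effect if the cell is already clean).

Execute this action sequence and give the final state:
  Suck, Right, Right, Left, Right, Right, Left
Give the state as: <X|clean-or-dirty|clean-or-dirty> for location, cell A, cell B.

step 1/7 (Suck): <A|clean|clean>
step 2/7 (Right): <B|clean|clean>
step 3/7 (Right): <B|clean|clean>
step 4/7 (Left): <A|clean|clean>
step 5/7 (Right): <B|clean|clean>
step 6/7 (Right): <B|clean|clean>
step 7/7 (Left): <A|clean|clean>

<A|clean|clean>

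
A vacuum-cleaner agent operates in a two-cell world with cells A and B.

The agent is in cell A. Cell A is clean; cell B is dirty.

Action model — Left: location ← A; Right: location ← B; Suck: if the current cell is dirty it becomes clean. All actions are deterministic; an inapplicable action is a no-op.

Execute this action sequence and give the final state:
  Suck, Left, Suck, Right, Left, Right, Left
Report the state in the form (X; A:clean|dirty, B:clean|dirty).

(A; A:clean, B:dirty)

Suck (#1): (A; A:clean, B:dirty)
Left (#2): (A; A:clean, B:dirty)
Suck (#3): (A; A:clean, B:dirty)
Right (#4): (B; A:clean, B:dirty)
Left (#5): (A; A:clean, B:dirty)
Right (#6): (B; A:clean, B:dirty)
Left (#7): (A; A:clean, B:dirty)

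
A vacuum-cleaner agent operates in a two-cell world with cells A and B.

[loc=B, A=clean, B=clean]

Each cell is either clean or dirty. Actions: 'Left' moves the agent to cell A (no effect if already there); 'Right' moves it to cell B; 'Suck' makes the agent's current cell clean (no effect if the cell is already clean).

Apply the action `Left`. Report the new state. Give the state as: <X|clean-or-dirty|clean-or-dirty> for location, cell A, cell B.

start: <B|clean|clean>
[1] after Left: <A|clean|clean>

<A|clean|clean>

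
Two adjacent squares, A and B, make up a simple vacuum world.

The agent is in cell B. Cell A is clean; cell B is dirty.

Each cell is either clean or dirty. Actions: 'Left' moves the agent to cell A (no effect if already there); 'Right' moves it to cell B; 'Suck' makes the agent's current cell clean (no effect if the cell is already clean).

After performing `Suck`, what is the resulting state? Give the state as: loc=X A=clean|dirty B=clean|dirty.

start: loc=B A=clean B=dirty
t=1 Suck ⇒ loc=B A=clean B=clean

loc=B A=clean B=clean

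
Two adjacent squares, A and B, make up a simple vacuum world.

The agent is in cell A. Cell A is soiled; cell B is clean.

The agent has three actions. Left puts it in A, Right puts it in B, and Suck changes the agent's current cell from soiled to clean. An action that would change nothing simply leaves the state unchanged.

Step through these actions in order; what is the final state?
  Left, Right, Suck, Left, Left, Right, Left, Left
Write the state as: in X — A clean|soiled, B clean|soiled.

in A — A soiled, B clean

step 1/8 (Left): in A — A soiled, B clean
step 2/8 (Right): in B — A soiled, B clean
step 3/8 (Suck): in B — A soiled, B clean
step 4/8 (Left): in A — A soiled, B clean
step 5/8 (Left): in A — A soiled, B clean
step 6/8 (Right): in B — A soiled, B clean
step 7/8 (Left): in A — A soiled, B clean
step 8/8 (Left): in A — A soiled, B clean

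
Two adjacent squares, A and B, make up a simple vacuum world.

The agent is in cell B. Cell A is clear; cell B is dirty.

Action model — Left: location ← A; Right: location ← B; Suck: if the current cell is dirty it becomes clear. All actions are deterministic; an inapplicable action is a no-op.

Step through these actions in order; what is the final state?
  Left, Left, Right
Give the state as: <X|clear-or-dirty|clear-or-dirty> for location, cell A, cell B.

<B|clear|dirty>

1) do Left; now <A|clear|dirty>
2) do Left; now <A|clear|dirty>
3) do Right; now <B|clear|dirty>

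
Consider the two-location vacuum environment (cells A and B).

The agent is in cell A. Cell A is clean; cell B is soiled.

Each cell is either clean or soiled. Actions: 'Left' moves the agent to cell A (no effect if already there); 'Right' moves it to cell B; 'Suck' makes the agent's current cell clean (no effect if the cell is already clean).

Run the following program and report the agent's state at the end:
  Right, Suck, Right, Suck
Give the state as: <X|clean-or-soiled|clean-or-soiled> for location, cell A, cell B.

step 1/4 (Right): <B|clean|soiled>
step 2/4 (Suck): <B|clean|clean>
step 3/4 (Right): <B|clean|clean>
step 4/4 (Suck): <B|clean|clean>

<B|clean|clean>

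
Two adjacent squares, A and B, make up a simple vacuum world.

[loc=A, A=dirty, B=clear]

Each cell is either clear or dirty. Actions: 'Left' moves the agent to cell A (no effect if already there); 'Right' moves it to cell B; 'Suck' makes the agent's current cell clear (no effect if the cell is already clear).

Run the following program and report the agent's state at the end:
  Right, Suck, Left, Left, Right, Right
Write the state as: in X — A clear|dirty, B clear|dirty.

in B — A dirty, B clear

step 1/6 (Right): in B — A dirty, B clear
step 2/6 (Suck): in B — A dirty, B clear
step 3/6 (Left): in A — A dirty, B clear
step 4/6 (Left): in A — A dirty, B clear
step 5/6 (Right): in B — A dirty, B clear
step 6/6 (Right): in B — A dirty, B clear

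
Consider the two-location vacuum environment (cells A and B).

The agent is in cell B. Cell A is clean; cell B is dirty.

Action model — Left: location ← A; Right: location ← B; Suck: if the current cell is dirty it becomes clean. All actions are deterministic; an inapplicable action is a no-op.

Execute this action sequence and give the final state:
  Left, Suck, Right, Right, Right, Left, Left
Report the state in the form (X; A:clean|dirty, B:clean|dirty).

(A; A:clean, B:dirty)

step 1/7 (Left): (A; A:clean, B:dirty)
step 2/7 (Suck): (A; A:clean, B:dirty)
step 3/7 (Right): (B; A:clean, B:dirty)
step 4/7 (Right): (B; A:clean, B:dirty)
step 5/7 (Right): (B; A:clean, B:dirty)
step 6/7 (Left): (A; A:clean, B:dirty)
step 7/7 (Left): (A; A:clean, B:dirty)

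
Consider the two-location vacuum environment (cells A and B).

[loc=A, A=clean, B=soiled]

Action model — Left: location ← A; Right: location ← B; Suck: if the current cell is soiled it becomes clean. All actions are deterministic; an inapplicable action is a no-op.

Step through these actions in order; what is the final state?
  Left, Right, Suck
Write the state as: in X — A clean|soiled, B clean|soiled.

[1] after Left: in A — A clean, B soiled
[2] after Right: in B — A clean, B soiled
[3] after Suck: in B — A clean, B clean

in B — A clean, B clean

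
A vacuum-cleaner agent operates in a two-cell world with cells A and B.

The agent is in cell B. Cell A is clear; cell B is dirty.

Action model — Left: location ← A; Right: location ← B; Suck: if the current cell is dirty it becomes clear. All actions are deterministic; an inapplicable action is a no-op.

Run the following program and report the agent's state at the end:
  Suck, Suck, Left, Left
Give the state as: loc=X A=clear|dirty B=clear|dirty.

1. Suck → loc=B A=clear B=clear
2. Suck → loc=B A=clear B=clear
3. Left → loc=A A=clear B=clear
4. Left → loc=A A=clear B=clear

loc=A A=clear B=clear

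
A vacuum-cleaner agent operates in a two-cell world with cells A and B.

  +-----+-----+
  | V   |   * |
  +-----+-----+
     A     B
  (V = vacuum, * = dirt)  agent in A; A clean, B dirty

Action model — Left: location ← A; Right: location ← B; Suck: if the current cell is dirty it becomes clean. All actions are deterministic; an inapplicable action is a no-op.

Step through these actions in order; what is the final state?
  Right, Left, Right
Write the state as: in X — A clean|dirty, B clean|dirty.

in B — A clean, B dirty

1. Right → in B — A clean, B dirty
2. Left → in A — A clean, B dirty
3. Right → in B — A clean, B dirty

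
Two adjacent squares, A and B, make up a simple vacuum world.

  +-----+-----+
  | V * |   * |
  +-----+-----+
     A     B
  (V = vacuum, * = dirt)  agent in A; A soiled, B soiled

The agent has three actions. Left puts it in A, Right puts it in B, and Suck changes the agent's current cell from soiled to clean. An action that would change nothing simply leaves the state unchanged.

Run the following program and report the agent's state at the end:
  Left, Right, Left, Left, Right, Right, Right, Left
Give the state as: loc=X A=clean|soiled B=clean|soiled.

loc=A A=soiled B=soiled

t=1 Left ⇒ loc=A A=soiled B=soiled
t=2 Right ⇒ loc=B A=soiled B=soiled
t=3 Left ⇒ loc=A A=soiled B=soiled
t=4 Left ⇒ loc=A A=soiled B=soiled
t=5 Right ⇒ loc=B A=soiled B=soiled
t=6 Right ⇒ loc=B A=soiled B=soiled
t=7 Right ⇒ loc=B A=soiled B=soiled
t=8 Left ⇒ loc=A A=soiled B=soiled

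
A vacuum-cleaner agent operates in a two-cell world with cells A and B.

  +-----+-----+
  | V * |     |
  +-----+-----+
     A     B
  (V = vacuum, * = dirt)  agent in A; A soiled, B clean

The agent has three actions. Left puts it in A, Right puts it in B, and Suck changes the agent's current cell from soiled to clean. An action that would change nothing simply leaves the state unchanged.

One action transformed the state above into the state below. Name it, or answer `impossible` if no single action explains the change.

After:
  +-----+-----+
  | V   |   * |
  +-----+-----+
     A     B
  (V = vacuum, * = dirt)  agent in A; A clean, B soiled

impossible

try  Left: (A; A:soiled, B:clean)
try Right: (B; A:soiled, B:clean)
try  Suck: (A; A:clean, B:clean)
no single action produces the after-state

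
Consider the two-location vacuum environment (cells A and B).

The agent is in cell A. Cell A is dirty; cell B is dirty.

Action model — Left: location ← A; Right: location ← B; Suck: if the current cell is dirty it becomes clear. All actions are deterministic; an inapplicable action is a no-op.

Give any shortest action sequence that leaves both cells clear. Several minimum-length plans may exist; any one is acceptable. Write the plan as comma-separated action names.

Suck, Right, Suck

1) do Suck; now (A; A:clear, B:dirty)
2) do Right; now (B; A:clear, B:dirty)
3) do Suck; now (B; A:clear, B:clear)
min 3: Suck A + move + Suck B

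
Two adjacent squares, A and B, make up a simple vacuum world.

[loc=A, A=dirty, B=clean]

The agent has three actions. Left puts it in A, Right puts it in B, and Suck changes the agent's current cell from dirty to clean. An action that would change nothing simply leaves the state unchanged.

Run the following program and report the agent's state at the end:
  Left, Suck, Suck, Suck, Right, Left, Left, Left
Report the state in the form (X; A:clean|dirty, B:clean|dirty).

(A; A:clean, B:clean)

1. Left → (A; A:dirty, B:clean)
2. Suck → (A; A:clean, B:clean)
3. Suck → (A; A:clean, B:clean)
4. Suck → (A; A:clean, B:clean)
5. Right → (B; A:clean, B:clean)
6. Left → (A; A:clean, B:clean)
7. Left → (A; A:clean, B:clean)
8. Left → (A; A:clean, B:clean)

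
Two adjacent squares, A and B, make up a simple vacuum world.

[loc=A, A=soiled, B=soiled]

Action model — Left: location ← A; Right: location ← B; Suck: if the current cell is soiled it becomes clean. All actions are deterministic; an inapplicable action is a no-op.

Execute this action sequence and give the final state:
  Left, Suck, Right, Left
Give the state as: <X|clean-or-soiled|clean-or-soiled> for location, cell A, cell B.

1) do Left; now <A|soiled|soiled>
2) do Suck; now <A|clean|soiled>
3) do Right; now <B|clean|soiled>
4) do Left; now <A|clean|soiled>

<A|clean|soiled>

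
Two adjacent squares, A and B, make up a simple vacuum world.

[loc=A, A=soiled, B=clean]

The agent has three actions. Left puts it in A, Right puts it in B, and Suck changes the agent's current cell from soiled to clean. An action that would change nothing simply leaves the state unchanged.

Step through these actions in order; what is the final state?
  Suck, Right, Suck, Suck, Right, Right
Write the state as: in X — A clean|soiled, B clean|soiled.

step 1/6 (Suck): in A — A clean, B clean
step 2/6 (Right): in B — A clean, B clean
step 3/6 (Suck): in B — A clean, B clean
step 4/6 (Suck): in B — A clean, B clean
step 5/6 (Right): in B — A clean, B clean
step 6/6 (Right): in B — A clean, B clean

in B — A clean, B clean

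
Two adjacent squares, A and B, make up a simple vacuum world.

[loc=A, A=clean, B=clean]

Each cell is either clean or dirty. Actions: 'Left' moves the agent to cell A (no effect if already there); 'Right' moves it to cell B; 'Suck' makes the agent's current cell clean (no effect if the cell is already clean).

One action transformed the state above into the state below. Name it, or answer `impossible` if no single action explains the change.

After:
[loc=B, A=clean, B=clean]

try  Left: in A — A clean, B clean
try Right: in B — A clean, B clean  ← match
try  Suck: in A — A clean, B clean

Right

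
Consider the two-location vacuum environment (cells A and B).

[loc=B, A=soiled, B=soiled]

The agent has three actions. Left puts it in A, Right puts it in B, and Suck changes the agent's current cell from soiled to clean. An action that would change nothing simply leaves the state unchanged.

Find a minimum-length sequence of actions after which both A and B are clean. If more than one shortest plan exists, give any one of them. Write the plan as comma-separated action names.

[1] after Suck: loc=B A=soiled B=clean
[2] after Left: loc=A A=soiled B=clean
[3] after Suck: loc=A A=clean B=clean
min 3: Suck B + move + Suck A

Suck, Left, Suck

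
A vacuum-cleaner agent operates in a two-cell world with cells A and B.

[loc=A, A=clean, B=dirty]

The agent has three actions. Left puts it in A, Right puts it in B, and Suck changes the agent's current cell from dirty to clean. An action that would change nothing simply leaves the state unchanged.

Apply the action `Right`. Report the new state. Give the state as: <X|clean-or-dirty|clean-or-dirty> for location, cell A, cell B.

start: <A|clean|dirty>
[1] after Right: <B|clean|dirty>

<B|clean|dirty>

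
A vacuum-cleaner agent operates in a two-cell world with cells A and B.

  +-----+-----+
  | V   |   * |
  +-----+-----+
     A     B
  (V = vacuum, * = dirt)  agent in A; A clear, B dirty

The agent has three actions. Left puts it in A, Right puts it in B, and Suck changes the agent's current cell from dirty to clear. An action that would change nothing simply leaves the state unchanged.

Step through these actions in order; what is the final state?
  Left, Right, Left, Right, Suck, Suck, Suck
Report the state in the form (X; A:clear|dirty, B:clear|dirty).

Left (#1): (A; A:clear, B:dirty)
Right (#2): (B; A:clear, B:dirty)
Left (#3): (A; A:clear, B:dirty)
Right (#4): (B; A:clear, B:dirty)
Suck (#5): (B; A:clear, B:clear)
Suck (#6): (B; A:clear, B:clear)
Suck (#7): (B; A:clear, B:clear)

(B; A:clear, B:clear)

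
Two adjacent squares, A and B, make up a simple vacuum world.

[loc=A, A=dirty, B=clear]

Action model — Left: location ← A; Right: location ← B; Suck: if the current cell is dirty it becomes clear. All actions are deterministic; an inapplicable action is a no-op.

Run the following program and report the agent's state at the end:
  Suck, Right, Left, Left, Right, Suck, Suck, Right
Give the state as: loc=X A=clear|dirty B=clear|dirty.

loc=B A=clear B=clear

1. Suck → loc=A A=clear B=clear
2. Right → loc=B A=clear B=clear
3. Left → loc=A A=clear B=clear
4. Left → loc=A A=clear B=clear
5. Right → loc=B A=clear B=clear
6. Suck → loc=B A=clear B=clear
7. Suck → loc=B A=clear B=clear
8. Right → loc=B A=clear B=clear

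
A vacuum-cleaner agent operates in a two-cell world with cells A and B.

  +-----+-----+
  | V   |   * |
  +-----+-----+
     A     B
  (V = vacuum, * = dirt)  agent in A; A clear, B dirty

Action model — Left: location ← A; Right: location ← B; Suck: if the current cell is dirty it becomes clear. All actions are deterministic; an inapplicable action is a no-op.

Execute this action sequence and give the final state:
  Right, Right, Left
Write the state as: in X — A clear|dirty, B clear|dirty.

step 1/3 (Right): in B — A clear, B dirty
step 2/3 (Right): in B — A clear, B dirty
step 3/3 (Left): in A — A clear, B dirty

in A — A clear, B dirty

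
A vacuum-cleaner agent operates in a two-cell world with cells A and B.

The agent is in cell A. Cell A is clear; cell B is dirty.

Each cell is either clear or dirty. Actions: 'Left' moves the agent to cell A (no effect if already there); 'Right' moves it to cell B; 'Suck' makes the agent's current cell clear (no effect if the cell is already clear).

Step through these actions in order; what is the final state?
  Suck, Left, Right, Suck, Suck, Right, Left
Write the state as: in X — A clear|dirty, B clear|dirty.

in A — A clear, B clear

1) do Suck; now in A — A clear, B dirty
2) do Left; now in A — A clear, B dirty
3) do Right; now in B — A clear, B dirty
4) do Suck; now in B — A clear, B clear
5) do Suck; now in B — A clear, B clear
6) do Right; now in B — A clear, B clear
7) do Left; now in A — A clear, B clear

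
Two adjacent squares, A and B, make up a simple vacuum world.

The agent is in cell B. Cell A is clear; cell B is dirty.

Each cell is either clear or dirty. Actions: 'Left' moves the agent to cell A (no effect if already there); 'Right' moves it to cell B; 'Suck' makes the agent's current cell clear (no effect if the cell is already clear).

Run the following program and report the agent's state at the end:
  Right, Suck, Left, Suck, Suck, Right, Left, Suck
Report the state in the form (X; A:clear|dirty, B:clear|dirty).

Right (#1): (B; A:clear, B:dirty)
Suck (#2): (B; A:clear, B:clear)
Left (#3): (A; A:clear, B:clear)
Suck (#4): (A; A:clear, B:clear)
Suck (#5): (A; A:clear, B:clear)
Right (#6): (B; A:clear, B:clear)
Left (#7): (A; A:clear, B:clear)
Suck (#8): (A; A:clear, B:clear)

(A; A:clear, B:clear)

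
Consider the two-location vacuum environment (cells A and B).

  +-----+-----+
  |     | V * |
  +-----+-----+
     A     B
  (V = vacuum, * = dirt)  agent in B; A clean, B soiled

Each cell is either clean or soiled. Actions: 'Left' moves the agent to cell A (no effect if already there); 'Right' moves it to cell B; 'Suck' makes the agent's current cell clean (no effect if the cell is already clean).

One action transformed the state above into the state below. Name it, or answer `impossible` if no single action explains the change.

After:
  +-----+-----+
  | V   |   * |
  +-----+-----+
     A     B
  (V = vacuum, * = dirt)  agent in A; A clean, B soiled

try  Left: in A — A clean, B soiled  ← match
try Right: in B — A clean, B soiled
try  Suck: in B — A clean, B clean

Left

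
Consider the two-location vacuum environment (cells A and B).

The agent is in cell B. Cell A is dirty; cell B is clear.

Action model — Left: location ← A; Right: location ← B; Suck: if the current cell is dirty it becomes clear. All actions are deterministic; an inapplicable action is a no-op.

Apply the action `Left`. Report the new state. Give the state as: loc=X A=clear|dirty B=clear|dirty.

start: loc=B A=dirty B=clear
Left (#1): loc=A A=dirty B=clear

loc=A A=dirty B=clear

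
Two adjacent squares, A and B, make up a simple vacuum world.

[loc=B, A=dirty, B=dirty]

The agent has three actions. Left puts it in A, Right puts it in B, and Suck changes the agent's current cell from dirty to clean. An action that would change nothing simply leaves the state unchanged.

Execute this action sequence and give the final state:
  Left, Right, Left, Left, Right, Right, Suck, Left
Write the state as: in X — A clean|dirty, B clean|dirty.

1. Left → in A — A dirty, B dirty
2. Right → in B — A dirty, B dirty
3. Left → in A — A dirty, B dirty
4. Left → in A — A dirty, B dirty
5. Right → in B — A dirty, B dirty
6. Right → in B — A dirty, B dirty
7. Suck → in B — A dirty, B clean
8. Left → in A — A dirty, B clean

in A — A dirty, B clean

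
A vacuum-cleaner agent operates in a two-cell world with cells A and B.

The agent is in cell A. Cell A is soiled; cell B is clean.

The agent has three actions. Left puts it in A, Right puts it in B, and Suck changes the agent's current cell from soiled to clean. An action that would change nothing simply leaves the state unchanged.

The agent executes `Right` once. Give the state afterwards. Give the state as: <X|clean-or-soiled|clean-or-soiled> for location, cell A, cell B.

start: <A|soiled|clean>
1. Right → <B|soiled|clean>

<B|soiled|clean>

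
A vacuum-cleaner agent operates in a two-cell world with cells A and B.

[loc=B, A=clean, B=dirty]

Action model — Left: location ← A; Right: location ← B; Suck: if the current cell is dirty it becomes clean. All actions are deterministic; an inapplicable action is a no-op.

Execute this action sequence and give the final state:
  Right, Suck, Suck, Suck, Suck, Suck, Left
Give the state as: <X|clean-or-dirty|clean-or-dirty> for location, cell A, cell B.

<A|clean|clean>

t=1 Right ⇒ <B|clean|dirty>
t=2 Suck ⇒ <B|clean|clean>
t=3 Suck ⇒ <B|clean|clean>
t=4 Suck ⇒ <B|clean|clean>
t=5 Suck ⇒ <B|clean|clean>
t=6 Suck ⇒ <B|clean|clean>
t=7 Left ⇒ <A|clean|clean>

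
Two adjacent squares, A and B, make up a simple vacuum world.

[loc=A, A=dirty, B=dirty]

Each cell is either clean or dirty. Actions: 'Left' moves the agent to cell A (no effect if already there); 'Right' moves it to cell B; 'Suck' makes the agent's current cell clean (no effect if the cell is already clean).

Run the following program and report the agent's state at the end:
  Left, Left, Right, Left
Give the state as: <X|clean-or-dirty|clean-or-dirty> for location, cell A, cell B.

<A|dirty|dirty>

1. Left → <A|dirty|dirty>
2. Left → <A|dirty|dirty>
3. Right → <B|dirty|dirty>
4. Left → <A|dirty|dirty>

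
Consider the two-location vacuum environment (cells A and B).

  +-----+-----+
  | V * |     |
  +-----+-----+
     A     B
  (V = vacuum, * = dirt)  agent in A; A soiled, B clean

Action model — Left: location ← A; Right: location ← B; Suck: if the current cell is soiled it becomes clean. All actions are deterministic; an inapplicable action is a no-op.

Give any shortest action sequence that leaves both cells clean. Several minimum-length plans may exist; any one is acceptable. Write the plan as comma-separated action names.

1) do Suck; now loc=A A=clean B=clean
min 1: A is soiled, one Suck

Suck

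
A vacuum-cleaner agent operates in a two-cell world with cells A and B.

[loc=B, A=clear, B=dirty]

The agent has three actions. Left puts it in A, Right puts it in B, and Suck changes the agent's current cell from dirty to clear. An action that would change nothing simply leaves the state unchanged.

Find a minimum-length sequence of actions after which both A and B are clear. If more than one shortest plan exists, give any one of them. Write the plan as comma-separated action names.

1) do Suck; now in B — A clear, B clear
min 1: B is dirty, one Suck

Suck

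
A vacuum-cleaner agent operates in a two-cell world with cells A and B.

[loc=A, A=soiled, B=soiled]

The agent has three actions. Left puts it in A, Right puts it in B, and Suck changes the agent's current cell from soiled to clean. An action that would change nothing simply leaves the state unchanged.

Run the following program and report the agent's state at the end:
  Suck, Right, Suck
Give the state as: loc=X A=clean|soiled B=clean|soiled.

1) do Suck; now loc=A A=clean B=soiled
2) do Right; now loc=B A=clean B=soiled
3) do Suck; now loc=B A=clean B=clean

loc=B A=clean B=clean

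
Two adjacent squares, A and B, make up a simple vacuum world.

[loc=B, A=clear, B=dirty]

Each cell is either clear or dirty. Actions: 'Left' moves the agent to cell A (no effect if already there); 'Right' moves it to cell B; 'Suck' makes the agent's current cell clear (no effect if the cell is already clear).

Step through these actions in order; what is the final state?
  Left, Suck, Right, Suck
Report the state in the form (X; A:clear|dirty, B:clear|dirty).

(B; A:clear, B:clear)

1. Left → (A; A:clear, B:dirty)
2. Suck → (A; A:clear, B:dirty)
3. Right → (B; A:clear, B:dirty)
4. Suck → (B; A:clear, B:clear)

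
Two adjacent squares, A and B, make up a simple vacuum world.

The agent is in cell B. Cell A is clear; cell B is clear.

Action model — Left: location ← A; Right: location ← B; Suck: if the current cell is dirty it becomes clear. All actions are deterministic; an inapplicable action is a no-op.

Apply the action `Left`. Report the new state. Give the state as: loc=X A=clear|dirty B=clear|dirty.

loc=A A=clear B=clear

start: loc=B A=clear B=clear
t=1 Left ⇒ loc=A A=clear B=clear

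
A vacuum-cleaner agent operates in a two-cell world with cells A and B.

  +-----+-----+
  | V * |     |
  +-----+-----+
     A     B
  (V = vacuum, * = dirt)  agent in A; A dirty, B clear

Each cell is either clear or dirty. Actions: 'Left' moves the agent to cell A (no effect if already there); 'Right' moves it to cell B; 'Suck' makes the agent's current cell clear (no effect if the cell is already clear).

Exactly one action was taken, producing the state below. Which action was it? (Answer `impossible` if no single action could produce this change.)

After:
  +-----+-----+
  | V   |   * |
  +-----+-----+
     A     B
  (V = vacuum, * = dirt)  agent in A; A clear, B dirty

try  Left: loc=A A=dirty B=clear
try Right: loc=B A=dirty B=clear
try  Suck: loc=A A=clear B=clear
no single action produces the after-state

impossible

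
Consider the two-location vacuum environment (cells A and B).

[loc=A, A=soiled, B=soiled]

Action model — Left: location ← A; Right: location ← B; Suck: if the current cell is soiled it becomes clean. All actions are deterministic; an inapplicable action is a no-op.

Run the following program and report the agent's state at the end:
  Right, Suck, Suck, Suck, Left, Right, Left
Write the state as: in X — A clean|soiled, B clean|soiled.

in A — A soiled, B clean

1) do Right; now in B — A soiled, B soiled
2) do Suck; now in B — A soiled, B clean
3) do Suck; now in B — A soiled, B clean
4) do Suck; now in B — A soiled, B clean
5) do Left; now in A — A soiled, B clean
6) do Right; now in B — A soiled, B clean
7) do Left; now in A — A soiled, B clean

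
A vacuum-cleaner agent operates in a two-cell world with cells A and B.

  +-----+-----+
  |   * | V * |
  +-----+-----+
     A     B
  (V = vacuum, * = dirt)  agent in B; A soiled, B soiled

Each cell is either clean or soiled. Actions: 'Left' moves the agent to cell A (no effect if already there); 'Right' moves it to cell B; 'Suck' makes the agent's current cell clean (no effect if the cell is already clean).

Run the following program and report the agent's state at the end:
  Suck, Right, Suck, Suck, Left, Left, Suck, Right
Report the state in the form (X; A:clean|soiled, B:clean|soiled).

step 1/8 (Suck): (B; A:soiled, B:clean)
step 2/8 (Right): (B; A:soiled, B:clean)
step 3/8 (Suck): (B; A:soiled, B:clean)
step 4/8 (Suck): (B; A:soiled, B:clean)
step 5/8 (Left): (A; A:soiled, B:clean)
step 6/8 (Left): (A; A:soiled, B:clean)
step 7/8 (Suck): (A; A:clean, B:clean)
step 8/8 (Right): (B; A:clean, B:clean)

(B; A:clean, B:clean)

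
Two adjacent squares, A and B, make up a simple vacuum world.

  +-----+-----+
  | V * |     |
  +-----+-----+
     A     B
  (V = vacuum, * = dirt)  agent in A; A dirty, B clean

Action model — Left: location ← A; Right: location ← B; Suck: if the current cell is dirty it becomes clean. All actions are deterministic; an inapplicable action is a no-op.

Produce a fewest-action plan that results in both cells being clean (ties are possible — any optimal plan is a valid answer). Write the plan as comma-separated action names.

t=1 Suck ⇒ in A — A clean, B clean
min 1: A is dirty, one Suck

Suck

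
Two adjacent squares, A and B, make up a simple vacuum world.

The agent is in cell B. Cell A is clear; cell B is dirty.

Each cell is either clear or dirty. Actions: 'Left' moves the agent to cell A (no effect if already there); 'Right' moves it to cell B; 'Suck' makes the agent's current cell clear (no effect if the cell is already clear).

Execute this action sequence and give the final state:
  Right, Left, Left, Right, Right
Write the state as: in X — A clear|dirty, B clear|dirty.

in B — A clear, B dirty

Right (#1): in B — A clear, B dirty
Left (#2): in A — A clear, B dirty
Left (#3): in A — A clear, B dirty
Right (#4): in B — A clear, B dirty
Right (#5): in B — A clear, B dirty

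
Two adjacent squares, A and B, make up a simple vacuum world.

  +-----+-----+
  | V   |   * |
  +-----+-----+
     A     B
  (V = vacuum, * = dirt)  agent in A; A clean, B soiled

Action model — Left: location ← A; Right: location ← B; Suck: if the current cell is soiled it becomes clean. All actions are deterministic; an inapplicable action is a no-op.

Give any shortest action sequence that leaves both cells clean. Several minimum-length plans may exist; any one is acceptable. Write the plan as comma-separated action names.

[1] after Right: in B — A clean, B soiled
[2] after Suck: in B — A clean, B clean
min 2: go B then Suck

Right, Suck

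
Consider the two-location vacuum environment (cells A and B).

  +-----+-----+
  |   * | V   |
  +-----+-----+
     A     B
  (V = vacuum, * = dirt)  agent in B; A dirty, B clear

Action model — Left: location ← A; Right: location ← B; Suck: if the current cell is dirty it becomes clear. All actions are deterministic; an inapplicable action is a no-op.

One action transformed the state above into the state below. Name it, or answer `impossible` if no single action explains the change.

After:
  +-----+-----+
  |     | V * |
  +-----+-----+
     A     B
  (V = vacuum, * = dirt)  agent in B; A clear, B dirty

impossible

try  Left: loc=A A=dirty B=clear
try Right: loc=B A=dirty B=clear
try  Suck: loc=B A=dirty B=clear
no single action produces the after-state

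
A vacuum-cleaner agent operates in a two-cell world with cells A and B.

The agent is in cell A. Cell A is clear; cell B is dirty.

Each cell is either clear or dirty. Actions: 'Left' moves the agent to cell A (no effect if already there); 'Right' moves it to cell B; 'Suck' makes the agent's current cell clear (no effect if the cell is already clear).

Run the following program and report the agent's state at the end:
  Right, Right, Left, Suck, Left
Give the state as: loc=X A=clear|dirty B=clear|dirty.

t=1 Right ⇒ loc=B A=clear B=dirty
t=2 Right ⇒ loc=B A=clear B=dirty
t=3 Left ⇒ loc=A A=clear B=dirty
t=4 Suck ⇒ loc=A A=clear B=dirty
t=5 Left ⇒ loc=A A=clear B=dirty

loc=A A=clear B=dirty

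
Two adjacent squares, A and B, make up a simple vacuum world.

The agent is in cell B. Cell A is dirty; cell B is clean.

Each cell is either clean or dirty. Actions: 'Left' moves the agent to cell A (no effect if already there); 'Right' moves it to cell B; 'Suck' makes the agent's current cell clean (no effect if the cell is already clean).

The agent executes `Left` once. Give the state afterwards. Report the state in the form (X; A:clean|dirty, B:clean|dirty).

(A; A:dirty, B:clean)

start: (B; A:dirty, B:clean)
step 1/1 (Left): (A; A:dirty, B:clean)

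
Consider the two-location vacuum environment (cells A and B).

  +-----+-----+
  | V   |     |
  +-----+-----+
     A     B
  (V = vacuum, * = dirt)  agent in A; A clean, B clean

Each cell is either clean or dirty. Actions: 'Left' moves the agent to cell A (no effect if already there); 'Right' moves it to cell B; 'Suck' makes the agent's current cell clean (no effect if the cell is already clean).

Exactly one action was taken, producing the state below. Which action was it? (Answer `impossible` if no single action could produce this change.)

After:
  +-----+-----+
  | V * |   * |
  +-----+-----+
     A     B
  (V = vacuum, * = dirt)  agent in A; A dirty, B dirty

try  Left: in A — A clean, B clean
try Right: in B — A clean, B clean
try  Suck: in A — A clean, B clean
no single action produces the after-state

impossible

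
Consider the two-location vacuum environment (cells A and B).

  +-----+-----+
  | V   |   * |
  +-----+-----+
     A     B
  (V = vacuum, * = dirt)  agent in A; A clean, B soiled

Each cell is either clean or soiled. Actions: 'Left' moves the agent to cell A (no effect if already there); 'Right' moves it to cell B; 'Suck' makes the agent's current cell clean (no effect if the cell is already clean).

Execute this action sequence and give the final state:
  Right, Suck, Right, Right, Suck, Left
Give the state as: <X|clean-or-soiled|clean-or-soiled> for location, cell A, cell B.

<A|clean|clean>

1. Right → <B|clean|soiled>
2. Suck → <B|clean|clean>
3. Right → <B|clean|clean>
4. Right → <B|clean|clean>
5. Suck → <B|clean|clean>
6. Left → <A|clean|clean>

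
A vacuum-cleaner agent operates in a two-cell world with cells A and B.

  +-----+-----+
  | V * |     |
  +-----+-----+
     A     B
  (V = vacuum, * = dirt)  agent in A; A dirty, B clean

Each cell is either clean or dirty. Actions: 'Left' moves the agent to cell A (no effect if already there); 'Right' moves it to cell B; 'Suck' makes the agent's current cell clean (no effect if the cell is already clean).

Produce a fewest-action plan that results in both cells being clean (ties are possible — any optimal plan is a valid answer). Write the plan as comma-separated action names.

Suck

1) do Suck; now in A — A clean, B clean
min 1: A is dirty, one Suck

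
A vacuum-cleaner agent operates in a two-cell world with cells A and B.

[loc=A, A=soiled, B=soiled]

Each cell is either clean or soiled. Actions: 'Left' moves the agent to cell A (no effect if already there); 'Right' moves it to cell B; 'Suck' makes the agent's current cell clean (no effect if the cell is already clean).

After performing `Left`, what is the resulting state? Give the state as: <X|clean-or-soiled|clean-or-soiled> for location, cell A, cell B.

<A|soiled|soiled>

start: <A|soiled|soiled>
Left (#1): <A|soiled|soiled>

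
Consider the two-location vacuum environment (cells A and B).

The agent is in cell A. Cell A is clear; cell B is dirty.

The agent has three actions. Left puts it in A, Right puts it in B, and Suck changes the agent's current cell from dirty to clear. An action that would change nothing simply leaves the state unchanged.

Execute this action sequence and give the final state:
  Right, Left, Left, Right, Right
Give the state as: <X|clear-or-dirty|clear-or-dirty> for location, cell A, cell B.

Right (#1): <B|clear|dirty>
Left (#2): <A|clear|dirty>
Left (#3): <A|clear|dirty>
Right (#4): <B|clear|dirty>
Right (#5): <B|clear|dirty>

<B|clear|dirty>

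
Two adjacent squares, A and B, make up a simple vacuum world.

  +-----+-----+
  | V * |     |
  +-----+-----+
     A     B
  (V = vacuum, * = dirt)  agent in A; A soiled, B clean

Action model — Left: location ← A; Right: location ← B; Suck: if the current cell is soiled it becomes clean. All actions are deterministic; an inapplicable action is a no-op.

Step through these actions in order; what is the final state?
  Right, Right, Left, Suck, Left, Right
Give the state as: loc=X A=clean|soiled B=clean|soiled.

loc=B A=clean B=clean

t=1 Right ⇒ loc=B A=soiled B=clean
t=2 Right ⇒ loc=B A=soiled B=clean
t=3 Left ⇒ loc=A A=soiled B=clean
t=4 Suck ⇒ loc=A A=clean B=clean
t=5 Left ⇒ loc=A A=clean B=clean
t=6 Right ⇒ loc=B A=clean B=clean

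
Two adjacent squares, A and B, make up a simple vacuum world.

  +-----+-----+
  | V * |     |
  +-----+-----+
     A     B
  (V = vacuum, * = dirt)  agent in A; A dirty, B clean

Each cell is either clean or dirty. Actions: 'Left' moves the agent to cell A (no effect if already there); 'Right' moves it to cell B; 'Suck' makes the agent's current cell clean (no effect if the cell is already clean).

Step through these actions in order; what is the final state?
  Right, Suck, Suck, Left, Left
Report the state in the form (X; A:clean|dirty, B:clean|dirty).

t=1 Right ⇒ (B; A:dirty, B:clean)
t=2 Suck ⇒ (B; A:dirty, B:clean)
t=3 Suck ⇒ (B; A:dirty, B:clean)
t=4 Left ⇒ (A; A:dirty, B:clean)
t=5 Left ⇒ (A; A:dirty, B:clean)

(A; A:dirty, B:clean)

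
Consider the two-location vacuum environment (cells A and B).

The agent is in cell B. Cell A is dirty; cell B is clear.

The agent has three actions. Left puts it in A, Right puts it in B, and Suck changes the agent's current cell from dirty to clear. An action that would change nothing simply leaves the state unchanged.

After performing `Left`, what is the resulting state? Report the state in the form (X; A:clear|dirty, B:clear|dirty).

start: (B; A:dirty, B:clear)
t=1 Left ⇒ (A; A:dirty, B:clear)

(A; A:dirty, B:clear)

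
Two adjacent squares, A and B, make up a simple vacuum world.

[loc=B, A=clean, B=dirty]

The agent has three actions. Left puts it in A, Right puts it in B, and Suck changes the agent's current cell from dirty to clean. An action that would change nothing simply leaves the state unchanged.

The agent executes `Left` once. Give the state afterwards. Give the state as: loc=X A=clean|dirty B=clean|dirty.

loc=A A=clean B=dirty

start: loc=B A=clean B=dirty
[1] after Left: loc=A A=clean B=dirty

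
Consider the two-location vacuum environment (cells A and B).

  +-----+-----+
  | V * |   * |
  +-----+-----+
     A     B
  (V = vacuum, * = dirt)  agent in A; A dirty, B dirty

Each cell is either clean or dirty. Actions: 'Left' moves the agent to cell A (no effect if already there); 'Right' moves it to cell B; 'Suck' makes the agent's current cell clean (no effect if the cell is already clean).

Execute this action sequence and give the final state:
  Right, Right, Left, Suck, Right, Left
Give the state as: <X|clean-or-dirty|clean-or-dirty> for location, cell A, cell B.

t=1 Right ⇒ <B|dirty|dirty>
t=2 Right ⇒ <B|dirty|dirty>
t=3 Left ⇒ <A|dirty|dirty>
t=4 Suck ⇒ <A|clean|dirty>
t=5 Right ⇒ <B|clean|dirty>
t=6 Left ⇒ <A|clean|dirty>

<A|clean|dirty>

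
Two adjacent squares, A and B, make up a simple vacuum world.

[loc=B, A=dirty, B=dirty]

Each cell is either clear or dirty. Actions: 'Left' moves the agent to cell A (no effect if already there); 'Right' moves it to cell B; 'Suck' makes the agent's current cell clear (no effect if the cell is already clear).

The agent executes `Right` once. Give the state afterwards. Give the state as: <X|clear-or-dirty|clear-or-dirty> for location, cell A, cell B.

<B|dirty|dirty>

start: <B|dirty|dirty>
step 1/1 (Right): <B|dirty|dirty>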